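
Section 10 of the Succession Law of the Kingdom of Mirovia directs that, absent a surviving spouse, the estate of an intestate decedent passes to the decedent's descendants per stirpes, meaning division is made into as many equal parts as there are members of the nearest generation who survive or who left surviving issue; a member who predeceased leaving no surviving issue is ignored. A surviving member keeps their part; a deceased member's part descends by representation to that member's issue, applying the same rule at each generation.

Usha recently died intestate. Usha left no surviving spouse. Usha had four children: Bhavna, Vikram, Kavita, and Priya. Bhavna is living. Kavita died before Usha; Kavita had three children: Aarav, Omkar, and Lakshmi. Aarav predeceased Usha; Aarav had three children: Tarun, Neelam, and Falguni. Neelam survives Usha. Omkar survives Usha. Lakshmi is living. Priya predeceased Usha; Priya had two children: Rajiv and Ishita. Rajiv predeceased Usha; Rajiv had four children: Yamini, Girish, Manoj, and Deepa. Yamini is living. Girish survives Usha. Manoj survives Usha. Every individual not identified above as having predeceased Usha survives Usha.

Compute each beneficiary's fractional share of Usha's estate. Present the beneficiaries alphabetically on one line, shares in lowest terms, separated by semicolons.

Bhavna 1/4; Deepa 1/32; Falguni 1/36; Girish 1/32; Ishita 1/8; Lakshmi 1/12; Manoj 1/32; Neelam 1/36; Omkar 1/12; Tarun 1/36; Vikram 1/4; Yamini 1/32

There is no surviving spouse, so the entire estate passes to Usha's descendants per stirpes.
The estate is divided into 4 equal shares of 1/4 among Bhavna, Vikram, Kavita, Priya.
Bhavna is living and takes 1/4.
Vikram is living and takes 1/4.
Kavita predeceased; the 1/4 allotted to Kavita's branch passes to Kavita's issue by representation.
The 1/4 is divided into 3 equal shares of 1/12 among Aarav, Omkar, Lakshmi.
Aarav predeceased; the 1/12 allotted to Aarav's branch passes to Aarav's issue by representation.
The 1/12 is divided into 3 equal shares of 1/36 among Tarun, Neelam, Falguni.
Tarun is living and takes 1/36.
Neelam is living and takes 1/36.
Falguni is living and takes 1/36.
Omkar is living and takes 1/12.
Lakshmi is living and takes 1/12.
Priya predeceased; the 1/4 allotted to Priya's branch passes to Priya's issue by representation.
The 1/4 is divided into 2 equal shares of 1/8 among Rajiv, Ishita.
Rajiv predeceased; the 1/8 allotted to Rajiv's branch passes to Rajiv's issue by representation.
The 1/8 is divided into 4 equal shares of 1/32 among Yamini, Girish, Manoj, Deepa.
Yamini is living and takes 1/32.
Girish is living and takes 1/32.
Manoj is living and takes 1/32.
Deepa is living and takes 1/32.
Ishita is living and takes 1/8.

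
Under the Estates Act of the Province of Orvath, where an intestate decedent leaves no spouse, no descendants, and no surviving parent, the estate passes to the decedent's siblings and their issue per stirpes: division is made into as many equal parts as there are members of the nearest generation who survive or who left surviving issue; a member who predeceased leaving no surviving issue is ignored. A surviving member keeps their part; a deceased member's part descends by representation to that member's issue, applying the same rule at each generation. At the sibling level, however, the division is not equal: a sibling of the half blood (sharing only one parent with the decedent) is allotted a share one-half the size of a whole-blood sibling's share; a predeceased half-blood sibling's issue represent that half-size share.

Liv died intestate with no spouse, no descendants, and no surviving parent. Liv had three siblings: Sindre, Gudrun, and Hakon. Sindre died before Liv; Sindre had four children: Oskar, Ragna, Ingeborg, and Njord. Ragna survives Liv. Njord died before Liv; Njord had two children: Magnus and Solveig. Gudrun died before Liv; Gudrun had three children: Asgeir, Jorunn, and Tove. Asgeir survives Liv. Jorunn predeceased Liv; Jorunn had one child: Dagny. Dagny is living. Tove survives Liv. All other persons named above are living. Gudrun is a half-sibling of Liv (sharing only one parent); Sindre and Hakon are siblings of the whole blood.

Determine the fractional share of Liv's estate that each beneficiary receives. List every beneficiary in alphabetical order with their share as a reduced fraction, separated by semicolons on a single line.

No spouse, descendants, or parent survives, so the estate passes to Liv's siblings per stirpes.
Half-blood siblings count for one-half the weight of whole-blood siblings at the initial division.
Dividing 1 in proportion to weights (total weight 5/2): Sindre (weight 1) → 2/5; Gudrun (weight 1/2) → 1/5; Hakon (weight 1) → 2/5.
Sindre predeceased; the 2/5 allotted to Sindre's branch passes to Sindre's issue by representation.
The 2/5 is divided into 4 equal shares of 1/10 among Oskar, Ragna, Ingeborg, Njord.
Oskar is living and takes 1/10.
Ragna is living and takes 1/10.
Ingeborg is living and takes 1/10.
Njord predeceased; the 1/10 allotted to Njord's branch passes to Njord's issue by representation.
The 1/10 is divided into 2 equal shares of 1/20 among Magnus, Solveig.
Magnus is living and takes 1/20.
Solveig is living and takes 1/20.
Gudrun predeceased; the 1/5 allotted to Gudrun's branch passes to Gudrun's issue by representation.
The 1/5 is divided into 3 equal shares of 1/15 among Asgeir, Jorunn, Tove.
Asgeir is living and takes 1/15.
Jorunn predeceased; the 1/15 allotted to Jorunn's branch passes to Jorunn's issue by representation.
Dagny is the sole taker at this level and receives the full 1/15.
Tove is living and takes 1/15.
Hakon is living and takes 2/5.

Asgeir 1/15; Dagny 1/15; Hakon 2/5; Ingeborg 1/10; Magnus 1/20; Oskar 1/10; Ragna 1/10; Solveig 1/20; Tove 1/15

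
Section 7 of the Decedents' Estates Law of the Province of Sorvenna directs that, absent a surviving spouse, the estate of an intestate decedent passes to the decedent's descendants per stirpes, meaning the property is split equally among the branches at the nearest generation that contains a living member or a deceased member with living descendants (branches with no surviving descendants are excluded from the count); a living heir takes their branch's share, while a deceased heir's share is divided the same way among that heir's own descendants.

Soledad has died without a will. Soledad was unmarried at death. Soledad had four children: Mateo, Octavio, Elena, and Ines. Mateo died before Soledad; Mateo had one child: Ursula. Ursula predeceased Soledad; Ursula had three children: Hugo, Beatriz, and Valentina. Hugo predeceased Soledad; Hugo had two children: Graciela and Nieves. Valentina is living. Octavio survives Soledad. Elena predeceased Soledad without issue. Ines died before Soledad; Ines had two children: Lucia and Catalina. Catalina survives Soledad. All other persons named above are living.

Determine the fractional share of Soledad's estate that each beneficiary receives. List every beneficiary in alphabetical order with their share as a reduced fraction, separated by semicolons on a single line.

There is no surviving spouse, so the entire estate passes to Soledad's descendants per stirpes.
Elena left no surviving issue, so that branch lapses and is disregarded.
The estate is divided into 3 equal shares of 1/3 among Mateo, Octavio, Ines.
Mateo predeceased; the 1/3 allotted to Mateo's branch passes to Mateo's issue by representation.
Ursula's line is the sole branch at this level, so the full 1/3 passes to Ursula's issue by representation.
The 1/3 is divided into 3 equal shares of 1/9 among Hugo, Beatriz, Valentina.
Hugo predeceased; the 1/9 allotted to Hugo's branch passes to Hugo's issue by representation.
The 1/9 is divided into 2 equal shares of 1/18 among Graciela, Nieves.
Graciela is living and takes 1/18.
Nieves is living and takes 1/18.
Beatriz is living and takes 1/9.
Valentina is living and takes 1/9.
Octavio is living and takes 1/3.
Ines predeceased; the 1/3 allotted to Ines's branch passes to Ines's issue by representation.
The 1/3 is divided into 2 equal shares of 1/6 among Lucia, Catalina.
Lucia is living and takes 1/6.
Catalina is living and takes 1/6.

Beatriz 1/9; Catalina 1/6; Graciela 1/18; Lucia 1/6; Nieves 1/18; Octavio 1/3; Valentina 1/9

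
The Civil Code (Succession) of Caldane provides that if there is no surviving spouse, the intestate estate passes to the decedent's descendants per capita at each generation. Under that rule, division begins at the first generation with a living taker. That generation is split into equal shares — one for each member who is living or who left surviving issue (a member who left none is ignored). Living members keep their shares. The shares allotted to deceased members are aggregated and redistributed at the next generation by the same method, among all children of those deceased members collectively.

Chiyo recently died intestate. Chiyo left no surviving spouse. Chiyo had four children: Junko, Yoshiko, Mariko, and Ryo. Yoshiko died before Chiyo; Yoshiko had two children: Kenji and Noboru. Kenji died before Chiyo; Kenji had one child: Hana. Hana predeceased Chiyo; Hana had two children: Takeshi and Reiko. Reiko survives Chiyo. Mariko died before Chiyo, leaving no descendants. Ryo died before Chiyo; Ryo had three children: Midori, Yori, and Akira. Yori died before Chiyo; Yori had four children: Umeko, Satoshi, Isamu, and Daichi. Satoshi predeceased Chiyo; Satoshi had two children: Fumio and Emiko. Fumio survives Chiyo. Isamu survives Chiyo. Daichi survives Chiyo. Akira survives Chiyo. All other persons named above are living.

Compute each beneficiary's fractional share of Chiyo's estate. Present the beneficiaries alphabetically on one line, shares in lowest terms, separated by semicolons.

Akira 2/15; Daichi 4/75; Emiko 2/75; Fumio 2/75; Isamu 4/75; Junko 1/3; Midori 2/15; Noboru 2/15; Reiko 2/75; Takeshi 2/75; Umeko 4/75

There is no surviving spouse, so the entire estate passes to Chiyo's descendants per capita at each generation.
At generation 1 (Junko, Yoshiko, Ryo) there are 3 shares of (1)/3 = 1/3 each.
Living: Junko — each takes 1/3.
Deceased: Yoshiko and Ryo. Their combined 2/3 is pooled and carried to generation 2.
At generation 2 (Kenji, Noboru, Midori, Yori, Akira) there are 5 shares of (2/3)/5 = 2/15 each.
Living: Noboru, Midori, and Akira — each takes 2/15.
Deceased: Kenji and Yori. Their combined 4/15 is pooled and carried to generation 3.
At generation 3 (Hana, Umeko, Satoshi, Isamu, Daichi) there are 5 shares of (4/15)/5 = 4/75 each.
Living: Umeko, Isamu, and Daichi — each takes 4/75.
Deceased: Hana and Satoshi. Their combined 8/75 is pooled and carried to generation 4.
At generation 4 (Takeshi, Reiko, Fumio, Emiko) there are 4 shares of (8/75)/4 = 2/75 each.
Living: Takeshi, Reiko, Fumio, and Emiko — each takes 2/75.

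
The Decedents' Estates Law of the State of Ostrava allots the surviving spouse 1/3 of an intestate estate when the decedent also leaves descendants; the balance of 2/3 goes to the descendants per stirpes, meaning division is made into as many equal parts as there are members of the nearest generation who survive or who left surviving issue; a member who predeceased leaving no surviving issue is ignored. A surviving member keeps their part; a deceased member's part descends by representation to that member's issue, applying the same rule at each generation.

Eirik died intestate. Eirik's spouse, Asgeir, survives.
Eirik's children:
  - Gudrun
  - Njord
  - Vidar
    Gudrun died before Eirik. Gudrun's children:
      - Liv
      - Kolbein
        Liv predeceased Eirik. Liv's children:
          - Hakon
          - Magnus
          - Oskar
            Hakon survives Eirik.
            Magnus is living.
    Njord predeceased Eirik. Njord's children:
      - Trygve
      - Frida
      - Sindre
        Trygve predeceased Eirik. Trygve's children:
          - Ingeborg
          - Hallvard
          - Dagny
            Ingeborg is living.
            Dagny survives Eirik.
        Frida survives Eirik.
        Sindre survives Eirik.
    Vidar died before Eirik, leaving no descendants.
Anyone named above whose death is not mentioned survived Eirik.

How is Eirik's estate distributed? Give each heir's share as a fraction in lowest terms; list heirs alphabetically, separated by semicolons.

Asgeir, as surviving spouse, takes 1/3.
The remaining 2/3 passes to Eirik's descendants per stirpes.
Vidar left no surviving issue, so that branch lapses and is disregarded.
The 2/3 is divided into 2 equal shares of 1/3 among Gudrun, Njord.
Gudrun predeceased; the 1/3 allotted to Gudrun's branch passes to Gudrun's issue by representation.
The 1/3 is divided into 2 equal shares of 1/6 among Liv, Kolbein.
Liv predeceased; the 1/6 allotted to Liv's branch passes to Liv's issue by representation.
The 1/6 is divided into 3 equal shares of 1/18 among Hakon, Magnus, Oskar.
Hakon is living and takes 1/18.
Magnus is living and takes 1/18.
Oskar is living and takes 1/18.
Kolbein is living and takes 1/6.
Njord predeceased; the 1/3 allotted to Njord's branch passes to Njord's issue by representation.
The 1/3 is divided into 3 equal shares of 1/9 among Trygve, Frida, Sindre.
Trygve predeceased; the 1/9 allotted to Trygve's branch passes to Trygve's issue by representation.
The 1/9 is divided into 3 equal shares of 1/27 among Ingeborg, Hallvard, Dagny.
Ingeborg is living and takes 1/27.
Hallvard is living and takes 1/27.
Dagny is living and takes 1/27.
Frida is living and takes 1/9.
Sindre is living and takes 1/9.

Asgeir 1/3; Dagny 1/27; Frida 1/9; Hakon 1/18; Hallvard 1/27; Ingeborg 1/27; Kolbein 1/6; Magnus 1/18; Oskar 1/18; Sindre 1/9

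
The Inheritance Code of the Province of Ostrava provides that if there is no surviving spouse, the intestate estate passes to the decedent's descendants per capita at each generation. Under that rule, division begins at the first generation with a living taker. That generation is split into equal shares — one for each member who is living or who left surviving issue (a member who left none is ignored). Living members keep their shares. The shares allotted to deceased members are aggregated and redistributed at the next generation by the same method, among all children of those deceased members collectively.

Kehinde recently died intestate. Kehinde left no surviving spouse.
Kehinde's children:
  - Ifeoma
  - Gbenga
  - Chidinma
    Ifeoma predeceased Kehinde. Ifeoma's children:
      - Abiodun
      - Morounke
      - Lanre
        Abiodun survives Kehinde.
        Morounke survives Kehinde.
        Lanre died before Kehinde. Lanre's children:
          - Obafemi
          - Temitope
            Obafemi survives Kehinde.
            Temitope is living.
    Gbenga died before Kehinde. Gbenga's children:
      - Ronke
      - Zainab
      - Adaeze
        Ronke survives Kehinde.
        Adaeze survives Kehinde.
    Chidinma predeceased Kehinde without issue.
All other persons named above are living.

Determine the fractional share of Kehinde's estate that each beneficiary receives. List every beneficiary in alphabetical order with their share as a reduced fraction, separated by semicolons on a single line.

Abiodun 1/6; Adaeze 1/6; Morounke 1/6; Obafemi 1/12; Ronke 1/6; Temitope 1/12; Zainab 1/6

There is no surviving spouse, so the entire estate passes to Kehinde's descendants per capita at each generation.
No one at generation 1 (Ifeoma, Gbenga) is living; moving to the next generation.
At generation 2 (Abiodun, Morounke, Lanre, Ronke, Zainab, Adaeze) there are 6 shares of (1)/6 = 1/6 each.
Living: Abiodun, Morounke, Ronke, Zainab, and Adaeze — each takes 1/6.
Deceased: Lanre. That 1/6 share is carried to generation 3.
At generation 3 (Obafemi, Temitope) there are 2 shares of (1/6)/2 = 1/12 each.
Living: Obafemi and Temitope — each takes 1/12.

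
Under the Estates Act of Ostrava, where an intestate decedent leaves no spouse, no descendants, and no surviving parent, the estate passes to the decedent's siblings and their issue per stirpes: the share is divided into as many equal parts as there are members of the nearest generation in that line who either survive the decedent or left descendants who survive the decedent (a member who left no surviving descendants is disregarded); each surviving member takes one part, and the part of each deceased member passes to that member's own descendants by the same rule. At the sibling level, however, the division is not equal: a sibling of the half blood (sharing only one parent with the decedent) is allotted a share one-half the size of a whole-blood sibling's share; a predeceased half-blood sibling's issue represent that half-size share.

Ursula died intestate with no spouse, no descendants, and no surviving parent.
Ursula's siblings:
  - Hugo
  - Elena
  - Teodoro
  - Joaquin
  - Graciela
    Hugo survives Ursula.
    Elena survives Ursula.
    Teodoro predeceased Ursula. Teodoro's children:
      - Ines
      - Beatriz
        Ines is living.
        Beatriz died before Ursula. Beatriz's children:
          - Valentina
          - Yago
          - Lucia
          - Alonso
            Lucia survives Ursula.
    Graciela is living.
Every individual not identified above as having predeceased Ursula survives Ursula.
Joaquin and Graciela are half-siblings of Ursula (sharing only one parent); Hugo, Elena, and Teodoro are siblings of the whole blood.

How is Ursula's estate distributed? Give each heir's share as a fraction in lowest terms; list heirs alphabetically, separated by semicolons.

Alonso 1/32; Elena 1/4; Graciela 1/8; Hugo 1/4; Ines 1/8; Joaquin 1/8; Lucia 1/32; Valentina 1/32; Yago 1/32

No spouse, descendants, or parent survives, so the estate passes to Ursula's siblings per stirpes.
Half-blood siblings count for one-half the weight of whole-blood siblings at the initial division.
Dividing 1 in proportion to weights (total weight 4): Hugo (weight 1) → 1/4; Elena (weight 1) → 1/4; Teodoro (weight 1) → 1/4; Joaquin (weight 1/2) → 1/8; Graciela (weight 1/2) → 1/8.
Hugo is living and takes 1/4.
Elena is living and takes 1/4.
Teodoro predeceased; the 1/4 allotted to Teodoro's branch passes to Teodoro's issue by representation.
The 1/4 is divided into 2 equal shares of 1/8 among Ines, Beatriz.
Ines is living and takes 1/8.
Beatriz predeceased; the 1/8 allotted to Beatriz's branch passes to Beatriz's issue by representation.
The 1/8 is divided into 4 equal shares of 1/32 among Valentina, Yago, Lucia, Alonso.
Valentina is living and takes 1/32.
Yago is living and takes 1/32.
Lucia is living and takes 1/32.
Alonso is living and takes 1/32.
Joaquin is living and takes 1/8.
Graciela is living and takes 1/8.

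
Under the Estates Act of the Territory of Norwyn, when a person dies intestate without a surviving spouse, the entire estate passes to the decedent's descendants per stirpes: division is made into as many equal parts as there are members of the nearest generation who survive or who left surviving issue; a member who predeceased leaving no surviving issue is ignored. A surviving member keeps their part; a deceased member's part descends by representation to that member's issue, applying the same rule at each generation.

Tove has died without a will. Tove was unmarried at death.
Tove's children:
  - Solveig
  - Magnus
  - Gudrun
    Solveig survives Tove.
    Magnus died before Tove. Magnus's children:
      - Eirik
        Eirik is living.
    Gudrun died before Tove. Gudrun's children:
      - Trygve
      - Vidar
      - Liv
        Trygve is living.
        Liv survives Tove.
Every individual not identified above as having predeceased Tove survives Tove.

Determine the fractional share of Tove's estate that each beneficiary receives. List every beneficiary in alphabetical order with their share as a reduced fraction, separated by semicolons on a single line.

There is no surviving spouse, so the entire estate passes to Tove's descendants per stirpes.
The estate is divided into 3 equal shares of 1/3 among Solveig, Magnus, Gudrun.
Solveig is living and takes 1/3.
Magnus predeceased; the 1/3 allotted to Magnus's branch passes to Magnus's issue by representation.
Eirik is the sole taker at this level and receives the full 1/3.
Gudrun predeceased; the 1/3 allotted to Gudrun's branch passes to Gudrun's issue by representation.
The 1/3 is divided into 3 equal shares of 1/9 among Trygve, Vidar, Liv.
Trygve is living and takes 1/9.
Vidar is living and takes 1/9.
Liv is living and takes 1/9.

Eirik 1/3; Liv 1/9; Solveig 1/3; Trygve 1/9; Vidar 1/9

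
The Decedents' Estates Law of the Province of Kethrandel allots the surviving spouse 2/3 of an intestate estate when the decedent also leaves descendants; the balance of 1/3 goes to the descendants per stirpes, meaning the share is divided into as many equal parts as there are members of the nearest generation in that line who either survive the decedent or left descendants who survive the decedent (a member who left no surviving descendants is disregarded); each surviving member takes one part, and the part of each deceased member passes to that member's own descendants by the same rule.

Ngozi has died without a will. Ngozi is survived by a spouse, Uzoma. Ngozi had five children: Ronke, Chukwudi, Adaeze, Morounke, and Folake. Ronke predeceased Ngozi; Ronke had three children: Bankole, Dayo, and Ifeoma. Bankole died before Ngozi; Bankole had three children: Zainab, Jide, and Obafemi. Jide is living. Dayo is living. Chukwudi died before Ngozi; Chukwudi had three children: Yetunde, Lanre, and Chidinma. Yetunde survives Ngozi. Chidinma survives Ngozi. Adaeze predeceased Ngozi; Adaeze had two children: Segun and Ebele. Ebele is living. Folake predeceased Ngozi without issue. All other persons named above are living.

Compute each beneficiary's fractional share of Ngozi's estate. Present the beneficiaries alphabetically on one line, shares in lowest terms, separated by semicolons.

Chidinma 1/36; Dayo 1/36; Ebele 1/24; Ifeoma 1/36; Jide 1/108; Lanre 1/36; Morounke 1/12; Obafemi 1/108; Segun 1/24; Uzoma 2/3; Yetunde 1/36; Zainab 1/108

Uzoma, as surviving spouse, takes 2/3.
The remaining 1/3 passes to Ngozi's descendants per stirpes.
Folake left no surviving issue, so that branch lapses and is disregarded.
The 1/3 is divided into 4 equal shares of 1/12 among Ronke, Chukwudi, Adaeze, Morounke.
Ronke predeceased; the 1/12 allotted to Ronke's branch passes to Ronke's issue by representation.
The 1/12 is divided into 3 equal shares of 1/36 among Bankole, Dayo, Ifeoma.
Bankole predeceased; the 1/36 allotted to Bankole's branch passes to Bankole's issue by representation.
The 1/36 is divided into 3 equal shares of 1/108 among Zainab, Jide, Obafemi.
Zainab is living and takes 1/108.
Jide is living and takes 1/108.
Obafemi is living and takes 1/108.
Dayo is living and takes 1/36.
Ifeoma is living and takes 1/36.
Chukwudi predeceased; the 1/12 allotted to Chukwudi's branch passes to Chukwudi's issue by representation.
The 1/12 is divided into 3 equal shares of 1/36 among Yetunde, Lanre, Chidinma.
Yetunde is living and takes 1/36.
Lanre is living and takes 1/36.
Chidinma is living and takes 1/36.
Adaeze predeceased; the 1/12 allotted to Adaeze's branch passes to Adaeze's issue by representation.
The 1/12 is divided into 2 equal shares of 1/24 among Segun, Ebele.
Segun is living and takes 1/24.
Ebele is living and takes 1/24.
Morounke is living and takes 1/12.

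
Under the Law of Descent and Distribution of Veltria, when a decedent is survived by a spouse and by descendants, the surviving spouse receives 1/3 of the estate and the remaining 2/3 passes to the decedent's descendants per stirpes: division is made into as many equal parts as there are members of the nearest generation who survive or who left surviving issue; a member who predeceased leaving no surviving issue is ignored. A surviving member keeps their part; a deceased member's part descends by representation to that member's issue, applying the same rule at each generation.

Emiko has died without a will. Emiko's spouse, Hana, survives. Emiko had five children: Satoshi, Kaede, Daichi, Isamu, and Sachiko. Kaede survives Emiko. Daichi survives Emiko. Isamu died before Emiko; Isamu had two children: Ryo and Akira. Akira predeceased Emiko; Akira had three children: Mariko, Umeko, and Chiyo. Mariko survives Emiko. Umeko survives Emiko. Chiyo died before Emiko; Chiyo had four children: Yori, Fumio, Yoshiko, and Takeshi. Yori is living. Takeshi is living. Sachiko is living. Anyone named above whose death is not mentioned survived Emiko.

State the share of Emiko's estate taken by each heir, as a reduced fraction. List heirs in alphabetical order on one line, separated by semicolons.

Hana, as surviving spouse, takes 1/3.
The remaining 2/3 passes to Emiko's descendants per stirpes.
The 2/3 is divided into 5 equal shares of 2/15 among Satoshi, Kaede, Daichi, Isamu, Sachiko.
Satoshi is living and takes 2/15.
Kaede is living and takes 2/15.
Daichi is living and takes 2/15.
Isamu predeceased; the 2/15 allotted to Isamu's branch passes to Isamu's issue by representation.
The 2/15 is divided into 2 equal shares of 1/15 among Ryo, Akira.
Ryo is living and takes 1/15.
Akira predeceased; the 1/15 allotted to Akira's branch passes to Akira's issue by representation.
The 1/15 is divided into 3 equal shares of 1/45 among Mariko, Umeko, Chiyo.
Mariko is living and takes 1/45.
Umeko is living and takes 1/45.
Chiyo predeceased; the 1/45 allotted to Chiyo's branch passes to Chiyo's issue by representation.
The 1/45 is divided into 4 equal shares of 1/180 among Yori, Fumio, Yoshiko, Takeshi.
Yori is living and takes 1/180.
Fumio is living and takes 1/180.
Yoshiko is living and takes 1/180.
Takeshi is living and takes 1/180.
Sachiko is living and takes 2/15.

Daichi 2/15; Fumio 1/180; Hana 1/3; Kaede 2/15; Mariko 1/45; Ryo 1/15; Sachiko 2/15; Satoshi 2/15; Takeshi 1/180; Umeko 1/45; Yori 1/180; Yoshiko 1/180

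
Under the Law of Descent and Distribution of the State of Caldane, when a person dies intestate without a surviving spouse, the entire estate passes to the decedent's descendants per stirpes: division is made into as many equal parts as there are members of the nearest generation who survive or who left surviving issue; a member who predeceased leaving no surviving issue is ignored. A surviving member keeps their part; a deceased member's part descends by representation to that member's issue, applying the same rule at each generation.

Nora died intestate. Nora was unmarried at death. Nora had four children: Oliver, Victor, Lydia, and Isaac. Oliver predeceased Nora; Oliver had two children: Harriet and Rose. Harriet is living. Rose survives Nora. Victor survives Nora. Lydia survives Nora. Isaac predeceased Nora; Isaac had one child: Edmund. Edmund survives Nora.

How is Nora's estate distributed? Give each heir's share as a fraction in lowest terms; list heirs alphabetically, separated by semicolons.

There is no surviving spouse, so the entire estate passes to Nora's descendants per stirpes.
The estate is divided into 4 equal shares of 1/4 among Oliver, Victor, Lydia, Isaac.
Oliver predeceased; the 1/4 allotted to Oliver's branch passes to Oliver's issue by representation.
The 1/4 is divided into 2 equal shares of 1/8 among Harriet, Rose.
Harriet is living and takes 1/8.
Rose is living and takes 1/8.
Victor is living and takes 1/4.
Lydia is living and takes 1/4.
Isaac predeceased; the 1/4 allotted to Isaac's branch passes to Isaac's issue by representation.
Edmund is the sole taker at this level and receives the full 1/4.

Edmund 1/4; Harriet 1/8; Lydia 1/4; Rose 1/8; Victor 1/4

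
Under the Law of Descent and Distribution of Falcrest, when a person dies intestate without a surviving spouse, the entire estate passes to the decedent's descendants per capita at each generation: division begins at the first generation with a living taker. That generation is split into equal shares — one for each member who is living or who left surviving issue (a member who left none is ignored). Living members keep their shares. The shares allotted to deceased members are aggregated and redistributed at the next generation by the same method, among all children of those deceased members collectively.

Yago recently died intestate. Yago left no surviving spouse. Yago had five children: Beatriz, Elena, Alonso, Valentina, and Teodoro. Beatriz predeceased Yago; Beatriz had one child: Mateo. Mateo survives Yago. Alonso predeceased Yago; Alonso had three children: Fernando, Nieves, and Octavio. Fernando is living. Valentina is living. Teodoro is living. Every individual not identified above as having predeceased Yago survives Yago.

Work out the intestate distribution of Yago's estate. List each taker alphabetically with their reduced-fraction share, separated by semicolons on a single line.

Elena 1/5; Fernando 1/10; Mateo 1/10; Nieves 1/10; Octavio 1/10; Teodoro 1/5; Valentina 1/5

There is no surviving spouse, so the entire estate passes to Yago's descendants per capita at each generation.
At generation 1 (Beatriz, Elena, Alonso, Valentina, Teodoro) there are 5 shares of (1)/5 = 1/5 each.
Living: Elena, Valentina, and Teodoro — each takes 1/5.
Deceased: Beatriz and Alonso. Their combined 2/5 is pooled and carried to generation 2.
At generation 2 (Mateo, Fernando, Nieves, Octavio) there are 4 shares of (2/5)/4 = 1/10 each.
Living: Mateo, Fernando, Nieves, and Octavio — each takes 1/10.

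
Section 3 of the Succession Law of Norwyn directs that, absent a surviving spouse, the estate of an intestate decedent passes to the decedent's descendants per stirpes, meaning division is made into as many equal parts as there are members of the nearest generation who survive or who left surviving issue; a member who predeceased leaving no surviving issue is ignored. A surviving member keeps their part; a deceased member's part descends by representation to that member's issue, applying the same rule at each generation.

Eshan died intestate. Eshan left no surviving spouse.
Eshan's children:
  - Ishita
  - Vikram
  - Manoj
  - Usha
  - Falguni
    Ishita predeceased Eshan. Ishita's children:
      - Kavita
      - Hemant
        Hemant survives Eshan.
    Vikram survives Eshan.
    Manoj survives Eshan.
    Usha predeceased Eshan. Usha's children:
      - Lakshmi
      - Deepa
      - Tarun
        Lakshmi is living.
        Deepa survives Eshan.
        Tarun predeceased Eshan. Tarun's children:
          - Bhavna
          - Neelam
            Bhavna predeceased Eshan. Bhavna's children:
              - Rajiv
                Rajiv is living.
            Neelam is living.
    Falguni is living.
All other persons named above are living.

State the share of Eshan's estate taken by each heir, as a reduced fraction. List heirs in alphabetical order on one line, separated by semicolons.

There is no surviving spouse, so the entire estate passes to Eshan's descendants per stirpes.
The estate is divided into 5 equal shares of 1/5 among Ishita, Vikram, Manoj, Usha, Falguni.
Ishita predeceased; the 1/5 allotted to Ishita's branch passes to Ishita's issue by representation.
The 1/5 is divided into 2 equal shares of 1/10 among Kavita, Hemant.
Kavita is living and takes 1/10.
Hemant is living and takes 1/10.
Vikram is living and takes 1/5.
Manoj is living and takes 1/5.
Usha predeceased; the 1/5 allotted to Usha's branch passes to Usha's issue by representation.
The 1/5 is divided into 3 equal shares of 1/15 among Lakshmi, Deepa, Tarun.
Lakshmi is living and takes 1/15.
Deepa is living and takes 1/15.
Tarun predeceased; the 1/15 allotted to Tarun's branch passes to Tarun's issue by representation.
The 1/15 is divided into 2 equal shares of 1/30 among Bhavna, Neelam.
Bhavna predeceased; the 1/30 allotted to Bhavna's branch passes to Bhavna's issue by representation.
Rajiv is the sole taker at this level and receives the full 1/30.
Neelam is living and takes 1/30.
Falguni is living and takes 1/5.

Deepa 1/15; Falguni 1/5; Hemant 1/10; Kavita 1/10; Lakshmi 1/15; Manoj 1/5; Neelam 1/30; Rajiv 1/30; Vikram 1/5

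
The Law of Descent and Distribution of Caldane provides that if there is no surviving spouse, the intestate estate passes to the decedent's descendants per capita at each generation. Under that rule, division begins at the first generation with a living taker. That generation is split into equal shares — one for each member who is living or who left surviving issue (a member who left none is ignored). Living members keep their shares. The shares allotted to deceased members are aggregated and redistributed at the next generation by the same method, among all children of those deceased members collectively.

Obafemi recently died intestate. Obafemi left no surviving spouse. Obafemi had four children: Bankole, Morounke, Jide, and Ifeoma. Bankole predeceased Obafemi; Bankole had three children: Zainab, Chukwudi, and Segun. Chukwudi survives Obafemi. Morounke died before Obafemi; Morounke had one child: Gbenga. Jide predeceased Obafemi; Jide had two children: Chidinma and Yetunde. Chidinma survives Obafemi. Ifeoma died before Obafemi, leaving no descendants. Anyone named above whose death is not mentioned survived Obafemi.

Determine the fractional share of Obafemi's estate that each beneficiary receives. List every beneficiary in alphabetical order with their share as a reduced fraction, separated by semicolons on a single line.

There is no surviving spouse, so the entire estate passes to Obafemi's descendants per capita at each generation.
No one at generation 1 (Bankole, Morounke, Jide) is living; moving to the next generation.
At generation 2 (Zainab, Chukwudi, Segun, Gbenga, Chidinma, Yetunde) there are 6 shares of (1)/6 = 1/6 each.
Living: Zainab, Chukwudi, Segun, Gbenga, Chidinma, and Yetunde — each takes 1/6.

Chidinma 1/6; Chukwudi 1/6; Gbenga 1/6; Segun 1/6; Yetunde 1/6; Zainab 1/6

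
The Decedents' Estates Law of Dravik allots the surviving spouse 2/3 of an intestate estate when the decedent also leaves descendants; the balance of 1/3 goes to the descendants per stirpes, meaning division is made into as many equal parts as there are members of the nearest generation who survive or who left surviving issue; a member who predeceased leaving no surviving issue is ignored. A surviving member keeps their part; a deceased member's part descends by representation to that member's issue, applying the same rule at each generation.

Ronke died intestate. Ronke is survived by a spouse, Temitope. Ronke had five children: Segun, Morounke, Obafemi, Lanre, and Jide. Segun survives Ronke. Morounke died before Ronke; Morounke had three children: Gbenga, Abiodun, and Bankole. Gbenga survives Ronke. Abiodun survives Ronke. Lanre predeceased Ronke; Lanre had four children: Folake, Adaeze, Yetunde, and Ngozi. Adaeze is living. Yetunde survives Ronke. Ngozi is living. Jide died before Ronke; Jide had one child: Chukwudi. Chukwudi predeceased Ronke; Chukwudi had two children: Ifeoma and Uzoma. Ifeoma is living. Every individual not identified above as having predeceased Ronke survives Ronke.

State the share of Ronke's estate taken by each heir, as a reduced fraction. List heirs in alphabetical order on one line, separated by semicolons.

Abiodun 1/45; Adaeze 1/60; Bankole 1/45; Folake 1/60; Gbenga 1/45; Ifeoma 1/30; Ngozi 1/60; Obafemi 1/15; Segun 1/15; Temitope 2/3; Uzoma 1/30; Yetunde 1/60

Temitope, as surviving spouse, takes 2/3.
The remaining 1/3 passes to Ronke's descendants per stirpes.
The 1/3 is divided into 5 equal shares of 1/15 among Segun, Morounke, Obafemi, Lanre, Jide.
Segun is living and takes 1/15.
Morounke predeceased; the 1/15 allotted to Morounke's branch passes to Morounke's issue by representation.
The 1/15 is divided into 3 equal shares of 1/45 among Gbenga, Abiodun, Bankole.
Gbenga is living and takes 1/45.
Abiodun is living and takes 1/45.
Bankole is living and takes 1/45.
Obafemi is living and takes 1/15.
Lanre predeceased; the 1/15 allotted to Lanre's branch passes to Lanre's issue by representation.
The 1/15 is divided into 4 equal shares of 1/60 among Folake, Adaeze, Yetunde, Ngozi.
Folake is living and takes 1/60.
Adaeze is living and takes 1/60.
Yetunde is living and takes 1/60.
Ngozi is living and takes 1/60.
Jide predeceased; the 1/15 allotted to Jide's branch passes to Jide's issue by representation.
Chukwudi's line is the sole branch at this level, so the full 1/15 passes to Chukwudi's issue by representation.
The 1/15 is divided into 2 equal shares of 1/30 among Ifeoma, Uzoma.
Ifeoma is living and takes 1/30.
Uzoma is living and takes 1/30.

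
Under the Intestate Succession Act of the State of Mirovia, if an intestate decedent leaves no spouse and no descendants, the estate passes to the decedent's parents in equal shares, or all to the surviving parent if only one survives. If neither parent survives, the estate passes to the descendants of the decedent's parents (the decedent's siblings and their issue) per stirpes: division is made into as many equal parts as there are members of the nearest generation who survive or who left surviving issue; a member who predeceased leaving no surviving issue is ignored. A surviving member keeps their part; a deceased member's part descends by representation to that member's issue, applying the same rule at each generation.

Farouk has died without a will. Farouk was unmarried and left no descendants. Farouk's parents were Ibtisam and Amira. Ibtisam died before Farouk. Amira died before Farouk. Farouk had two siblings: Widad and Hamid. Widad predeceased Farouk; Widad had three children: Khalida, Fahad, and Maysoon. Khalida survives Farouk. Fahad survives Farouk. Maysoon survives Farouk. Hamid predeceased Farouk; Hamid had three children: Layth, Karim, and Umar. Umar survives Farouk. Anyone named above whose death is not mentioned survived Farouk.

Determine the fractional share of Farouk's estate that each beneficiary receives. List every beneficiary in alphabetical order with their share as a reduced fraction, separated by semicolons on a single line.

Fahad 1/6; Karim 1/6; Khalida 1/6; Layth 1/6; Maysoon 1/6; Umar 1/6

Neither parent survives and there are no descendants, so the estate passes to Farouk's siblings and their issue per stirpes.
The estate is divided into 2 equal shares of 1/2 among Widad, Hamid.
Widad predeceased; the 1/2 allotted to Widad's branch passes to Widad's issue by representation.
The 1/2 is divided into 3 equal shares of 1/6 among Khalida, Fahad, Maysoon.
Khalida is living and takes 1/6.
Fahad is living and takes 1/6.
Maysoon is living and takes 1/6.
Hamid predeceased; the 1/2 allotted to Hamid's branch passes to Hamid's issue by representation.
The 1/2 is divided into 3 equal shares of 1/6 among Layth, Karim, Umar.
Layth is living and takes 1/6.
Karim is living and takes 1/6.
Umar is living and takes 1/6.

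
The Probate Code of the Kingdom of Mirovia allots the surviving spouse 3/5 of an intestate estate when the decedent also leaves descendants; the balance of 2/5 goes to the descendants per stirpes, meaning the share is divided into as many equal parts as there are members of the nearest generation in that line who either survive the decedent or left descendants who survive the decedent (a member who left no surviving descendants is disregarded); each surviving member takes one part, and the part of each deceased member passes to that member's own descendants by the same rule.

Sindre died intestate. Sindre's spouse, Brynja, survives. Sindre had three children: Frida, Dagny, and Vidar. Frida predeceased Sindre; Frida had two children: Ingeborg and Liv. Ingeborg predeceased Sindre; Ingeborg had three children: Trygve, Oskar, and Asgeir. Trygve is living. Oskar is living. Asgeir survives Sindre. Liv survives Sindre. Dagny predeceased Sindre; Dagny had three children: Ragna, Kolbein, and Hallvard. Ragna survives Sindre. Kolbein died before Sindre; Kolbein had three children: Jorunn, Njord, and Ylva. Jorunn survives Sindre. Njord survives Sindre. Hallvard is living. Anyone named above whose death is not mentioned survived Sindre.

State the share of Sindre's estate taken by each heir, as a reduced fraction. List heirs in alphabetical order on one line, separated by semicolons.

Brynja, as surviving spouse, takes 3/5.
The remaining 2/5 passes to Sindre's descendants per stirpes.
The 2/5 is divided into 3 equal shares of 2/15 among Frida, Dagny, Vidar.
Frida predeceased; the 2/15 allotted to Frida's branch passes to Frida's issue by representation.
The 2/15 is divided into 2 equal shares of 1/15 among Ingeborg, Liv.
Ingeborg predeceased; the 1/15 allotted to Ingeborg's branch passes to Ingeborg's issue by representation.
The 1/15 is divided into 3 equal shares of 1/45 among Trygve, Oskar, Asgeir.
Trygve is living and takes 1/45.
Oskar is living and takes 1/45.
Asgeir is living and takes 1/45.
Liv is living and takes 1/15.
Dagny predeceased; the 2/15 allotted to Dagny's branch passes to Dagny's issue by representation.
The 2/15 is divided into 3 equal shares of 2/45 among Ragna, Kolbein, Hallvard.
Ragna is living and takes 2/45.
Kolbein predeceased; the 2/45 allotted to Kolbein's branch passes to Kolbein's issue by representation.
The 2/45 is divided into 3 equal shares of 2/135 among Jorunn, Njord, Ylva.
Jorunn is living and takes 2/135.
Njord is living and takes 2/135.
Ylva is living and takes 2/135.
Hallvard is living and takes 2/45.
Vidar is living and takes 2/15.

Asgeir 1/45; Brynja 3/5; Hallvard 2/45; Jorunn 2/135; Liv 1/15; Njord 2/135; Oskar 1/45; Ragna 2/45; Trygve 1/45; Vidar 2/15; Ylva 2/135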